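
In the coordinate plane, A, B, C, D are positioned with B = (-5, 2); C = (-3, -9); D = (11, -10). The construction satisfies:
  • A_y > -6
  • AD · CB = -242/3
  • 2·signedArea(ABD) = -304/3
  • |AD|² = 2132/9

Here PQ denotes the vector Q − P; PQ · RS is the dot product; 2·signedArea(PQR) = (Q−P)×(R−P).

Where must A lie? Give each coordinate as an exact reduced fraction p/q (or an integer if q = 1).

A = (-11/3, -16/3)

1. A_x = -11/3  [2·signedArea(ABD) = -304/3 ∩ AD · CB = -242/3]
2. A_y = -16/3  [2·signedArea(ABD) = -304/3 ∩ AD · CB = -242/3]
   → A = (-11/3, -16/3)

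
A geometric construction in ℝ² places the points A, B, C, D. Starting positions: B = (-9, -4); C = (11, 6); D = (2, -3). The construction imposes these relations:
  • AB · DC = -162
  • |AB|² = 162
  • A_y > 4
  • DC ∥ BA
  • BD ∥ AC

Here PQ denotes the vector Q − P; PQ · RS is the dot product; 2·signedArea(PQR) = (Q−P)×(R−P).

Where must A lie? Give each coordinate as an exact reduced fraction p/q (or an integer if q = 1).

A = (0, 5)

1. A_x = 0  [BD ∥ AC ∩ DC ∥ BA]
2. A_y = 5  [BD ∥ AC ∩ DC ∥ BA]
   → A = (0, 5)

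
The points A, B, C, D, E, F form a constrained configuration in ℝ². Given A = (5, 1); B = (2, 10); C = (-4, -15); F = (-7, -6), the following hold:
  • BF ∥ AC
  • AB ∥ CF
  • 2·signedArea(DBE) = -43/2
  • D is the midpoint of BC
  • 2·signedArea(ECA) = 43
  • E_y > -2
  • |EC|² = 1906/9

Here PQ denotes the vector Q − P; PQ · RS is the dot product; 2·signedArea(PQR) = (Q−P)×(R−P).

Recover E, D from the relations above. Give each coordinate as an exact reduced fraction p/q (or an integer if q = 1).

D = (-1, -5/2)
E = (1, -4/3)

1. E_x = 1  [line -16·x + 9·y + 28 = 0 ∩ |EC|² = 1906/9]
2. E_y = -4/3  [line -16·x + 9·y + 28 = 0 ∩ |EC|² = 1906/9]
   → E = (1, -4/3)
3. D_x = -1  [D is the midpoint of BC]
4. D_y = -5/2  [D is the midpoint of BC]
   → D = (-1, -5/2)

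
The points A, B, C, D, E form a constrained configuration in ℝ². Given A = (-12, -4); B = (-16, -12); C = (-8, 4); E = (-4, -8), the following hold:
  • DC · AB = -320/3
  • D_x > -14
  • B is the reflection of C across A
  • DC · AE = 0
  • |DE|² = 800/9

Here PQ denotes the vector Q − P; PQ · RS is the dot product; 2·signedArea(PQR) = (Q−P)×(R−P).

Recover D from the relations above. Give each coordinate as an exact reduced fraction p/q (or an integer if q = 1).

D = (-40/3, -20/3)

1. D_x = -40/3  [DC · AE = 0 ∩ DC · AB = -320/3]
2. D_y = -20/3  [DC · AE = 0 ∩ DC · AB = -320/3]
   → D = (-40/3, -20/3)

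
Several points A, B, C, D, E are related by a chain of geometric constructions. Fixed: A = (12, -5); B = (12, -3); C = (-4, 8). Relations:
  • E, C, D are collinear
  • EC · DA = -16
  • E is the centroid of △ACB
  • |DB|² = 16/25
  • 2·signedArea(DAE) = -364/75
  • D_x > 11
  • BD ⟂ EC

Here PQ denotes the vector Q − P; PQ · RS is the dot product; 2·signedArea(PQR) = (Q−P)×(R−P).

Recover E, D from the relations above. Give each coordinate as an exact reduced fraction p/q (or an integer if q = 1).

1. E_x = 20/3  [E is the centroid of △ACB]
2. E_y = 0  [E is the centroid of △ACB]
   → E = (20/3, 0)
3. D_x = 288/25  [E, C, D are collinear ∩ BD ⟂ EC]
4. D_y = -91/25  [E, C, D are collinear ∩ BD ⟂ EC]
   → D = (288/25, -91/25)

D = (288/25, -91/25)
E = (20/3, 0)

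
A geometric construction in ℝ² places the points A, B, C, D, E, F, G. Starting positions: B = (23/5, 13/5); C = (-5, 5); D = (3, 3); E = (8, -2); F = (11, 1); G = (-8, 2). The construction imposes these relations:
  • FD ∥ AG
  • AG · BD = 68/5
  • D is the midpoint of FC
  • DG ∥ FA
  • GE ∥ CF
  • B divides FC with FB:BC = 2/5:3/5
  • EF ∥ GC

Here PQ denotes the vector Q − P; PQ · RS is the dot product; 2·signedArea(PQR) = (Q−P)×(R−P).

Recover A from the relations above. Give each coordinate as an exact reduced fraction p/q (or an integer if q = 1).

A = (0, 0)

1. A_x = 0  [FD ∥ AG ∩ DG ∥ FA]
2. A_y = 0  [FD ∥ AG ∩ DG ∥ FA]
   → A = (0, 0)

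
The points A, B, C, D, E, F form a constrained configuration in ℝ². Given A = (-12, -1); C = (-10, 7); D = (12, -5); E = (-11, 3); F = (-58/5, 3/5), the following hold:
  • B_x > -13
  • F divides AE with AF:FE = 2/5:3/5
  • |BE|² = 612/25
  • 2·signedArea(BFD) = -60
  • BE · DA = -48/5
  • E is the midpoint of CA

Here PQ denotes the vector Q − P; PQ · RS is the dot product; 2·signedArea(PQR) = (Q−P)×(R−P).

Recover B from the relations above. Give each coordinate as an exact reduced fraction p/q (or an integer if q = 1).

1. B_x = -61/5  [2·signedArea(BFD) = -60 ∩ BE · DA = -48/5]
2. B_y = -9/5  [2·signedArea(BFD) = -60 ∩ BE · DA = -48/5]
   → B = (-61/5, -9/5)

B = (-61/5, -9/5)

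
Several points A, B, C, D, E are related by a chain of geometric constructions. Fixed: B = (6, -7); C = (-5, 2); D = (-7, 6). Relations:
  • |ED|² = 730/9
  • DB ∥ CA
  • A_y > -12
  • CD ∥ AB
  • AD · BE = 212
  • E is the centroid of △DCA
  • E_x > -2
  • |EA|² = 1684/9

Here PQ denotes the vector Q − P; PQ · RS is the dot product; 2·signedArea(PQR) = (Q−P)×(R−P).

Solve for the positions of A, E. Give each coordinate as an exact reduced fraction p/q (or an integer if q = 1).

A = (8, -11)
E = (-4/3, -1)

1. A_x = 8  [CD ∥ AB ∩ DB ∥ CA]
2. A_y = -11  [CD ∥ AB ∩ DB ∥ CA]
   → A = (8, -11)
3. E_x = -4/3  [E is the centroid of △DCA]
4. E_y = -1  [E is the centroid of △DCA]
   → E = (-4/3, -1)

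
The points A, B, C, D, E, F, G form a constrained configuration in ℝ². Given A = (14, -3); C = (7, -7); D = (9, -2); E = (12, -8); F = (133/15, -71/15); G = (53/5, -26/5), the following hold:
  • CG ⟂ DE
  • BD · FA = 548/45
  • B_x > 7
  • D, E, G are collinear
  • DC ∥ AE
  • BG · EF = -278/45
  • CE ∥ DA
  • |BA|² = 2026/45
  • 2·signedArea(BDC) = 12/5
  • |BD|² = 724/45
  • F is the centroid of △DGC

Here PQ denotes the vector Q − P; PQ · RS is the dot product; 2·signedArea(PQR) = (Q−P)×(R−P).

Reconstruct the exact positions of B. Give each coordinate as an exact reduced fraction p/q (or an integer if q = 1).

B = (119/15, -88/15)

1. B_x = 119/15  [2·signedArea(BDC) = 12/5 ∩ BD · FA = 548/45]
2. B_y = -88/15  [2·signedArea(BDC) = 12/5 ∩ BD · FA = 548/45]
   → B = (119/15, -88/15)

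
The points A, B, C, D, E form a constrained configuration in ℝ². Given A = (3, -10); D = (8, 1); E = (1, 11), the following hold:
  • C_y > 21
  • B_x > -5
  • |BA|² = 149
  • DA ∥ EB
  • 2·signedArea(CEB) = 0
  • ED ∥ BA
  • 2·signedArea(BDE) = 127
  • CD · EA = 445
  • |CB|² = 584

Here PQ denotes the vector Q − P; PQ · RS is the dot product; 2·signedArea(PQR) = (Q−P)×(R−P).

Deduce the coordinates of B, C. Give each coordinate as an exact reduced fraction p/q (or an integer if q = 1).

1. B_x = -4  [ED ∥ BA ∩ DA ∥ EB]
2. B_y = 0  [ED ∥ BA ∩ DA ∥ EB]
   → B = (-4, 0)
3. C_x = 6  [2·signedArea(CEB) = 0 ∩ CD · EA = 445]
4. C_y = 22  [2·signedArea(CEB) = 0 ∩ CD · EA = 445]
   → C = (6, 22)

B = (-4, 0)
C = (6, 22)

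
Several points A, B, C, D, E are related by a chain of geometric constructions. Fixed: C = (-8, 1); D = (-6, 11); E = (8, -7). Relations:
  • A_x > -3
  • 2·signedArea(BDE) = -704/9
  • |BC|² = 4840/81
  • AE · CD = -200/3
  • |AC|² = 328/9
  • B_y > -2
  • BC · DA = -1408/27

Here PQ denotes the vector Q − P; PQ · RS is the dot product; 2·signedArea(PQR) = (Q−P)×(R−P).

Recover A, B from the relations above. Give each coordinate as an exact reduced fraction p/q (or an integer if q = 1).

1. A_x = -2  [line -2·x + -10·y + 38/3 = 0 ∩ |AC|² = 328/9]
2. A_y = 5/3  [line -2·x + -10·y + 38/3 = 0 ∩ |AC|² = 328/9]
   → A = (-2, 5/3)
3. B_x = -2/3  [2·signedArea(BDE) = -704/9 ∩ BC · DA = -1408/27]
4. B_y = -13/9  [2·signedArea(BDE) = -704/9 ∩ BC · DA = -1408/27]
   → B = (-2/3, -13/9)

A = (-2, 5/3)
B = (-2/3, -13/9)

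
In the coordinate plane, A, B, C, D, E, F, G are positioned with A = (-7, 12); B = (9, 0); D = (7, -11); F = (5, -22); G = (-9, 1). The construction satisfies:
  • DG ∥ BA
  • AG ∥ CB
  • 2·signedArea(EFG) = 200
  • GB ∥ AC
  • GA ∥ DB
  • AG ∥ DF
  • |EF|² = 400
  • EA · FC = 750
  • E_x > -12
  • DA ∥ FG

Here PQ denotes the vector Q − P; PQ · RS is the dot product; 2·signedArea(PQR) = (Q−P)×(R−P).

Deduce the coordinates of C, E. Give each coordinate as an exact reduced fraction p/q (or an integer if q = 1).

C = (11, 11)
E = (-11, -10)

1. C_x = 11  [AG ∥ CB ∩ GB ∥ AC]
2. C_y = 11  [AG ∥ CB ∩ GB ∥ AC]
   → C = (11, 11)
3. E_x = -11  [2·signedArea(EFG) = 200 ∩ EA · FC = 750]
4. E_y = -10  [2·signedArea(EFG) = 200 ∩ EA · FC = 750]
   → E = (-11, -10)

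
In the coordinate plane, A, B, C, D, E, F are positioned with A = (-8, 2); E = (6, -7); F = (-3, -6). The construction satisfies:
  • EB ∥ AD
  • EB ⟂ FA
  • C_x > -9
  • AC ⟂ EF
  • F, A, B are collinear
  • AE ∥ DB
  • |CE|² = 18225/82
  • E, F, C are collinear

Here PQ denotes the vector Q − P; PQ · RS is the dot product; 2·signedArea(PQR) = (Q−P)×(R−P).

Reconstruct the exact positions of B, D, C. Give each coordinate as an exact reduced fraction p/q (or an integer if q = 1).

1. B_x = -2/89  [F, A, B are collinear ∩ EB ⟂ FA]
2. B_y = -958/89  [F, A, B are collinear ∩ EB ⟂ FA]
   → B = (-2/89, -958/89)
3. D_x = -1248/89  [AE ∥ DB ∩ EB ∥ AD]
4. D_y = -157/89  [AE ∥ DB ∩ EB ∥ AD]
   → D = (-1248/89, -157/89)
5. C_x = -723/82  [E, F, C are collinear ∩ AC ⟂ EF]
6. C_y = -439/82  [E, F, C are collinear ∩ AC ⟂ EF]
   → C = (-723/82, -439/82)

B = (-2/89, -958/89)
C = (-723/82, -439/82)
D = (-1248/89, -157/89)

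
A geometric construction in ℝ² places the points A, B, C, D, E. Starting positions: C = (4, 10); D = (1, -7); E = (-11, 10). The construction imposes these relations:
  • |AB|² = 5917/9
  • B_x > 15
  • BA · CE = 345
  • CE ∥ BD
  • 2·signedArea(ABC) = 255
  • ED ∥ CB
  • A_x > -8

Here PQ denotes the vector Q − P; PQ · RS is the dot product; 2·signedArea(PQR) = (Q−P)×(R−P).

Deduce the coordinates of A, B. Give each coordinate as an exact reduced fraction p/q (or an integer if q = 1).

A = (-7, 13/3)
B = (16, -7)

1. B_x = 16  [CE ∥ BD ∩ ED ∥ CB]
2. B_y = -7  [CE ∥ BD ∩ ED ∥ CB]
   → B = (16, -7)
3. A_x = -7  [2·signedArea(ABC) = 255 ∩ BA · CE = 345]
4. A_y = 13/3  [2·signedArea(ABC) = 255 ∩ BA · CE = 345]
   → A = (-7, 13/3)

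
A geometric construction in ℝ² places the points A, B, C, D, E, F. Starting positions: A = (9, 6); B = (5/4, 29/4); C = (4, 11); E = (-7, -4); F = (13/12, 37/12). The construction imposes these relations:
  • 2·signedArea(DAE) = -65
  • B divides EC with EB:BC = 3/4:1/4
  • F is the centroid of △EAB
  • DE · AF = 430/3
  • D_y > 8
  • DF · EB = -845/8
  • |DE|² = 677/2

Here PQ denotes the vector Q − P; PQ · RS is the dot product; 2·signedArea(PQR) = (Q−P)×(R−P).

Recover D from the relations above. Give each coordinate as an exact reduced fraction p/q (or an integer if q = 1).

1. D_x = 13/2  [2·signedArea(DAE) = -65 ∩ DF · EB = -845/8]
2. D_y = 17/2  [2·signedArea(DAE) = -65 ∩ DF · EB = -845/8]
   → D = (13/2, 17/2)

D = (13/2, 17/2)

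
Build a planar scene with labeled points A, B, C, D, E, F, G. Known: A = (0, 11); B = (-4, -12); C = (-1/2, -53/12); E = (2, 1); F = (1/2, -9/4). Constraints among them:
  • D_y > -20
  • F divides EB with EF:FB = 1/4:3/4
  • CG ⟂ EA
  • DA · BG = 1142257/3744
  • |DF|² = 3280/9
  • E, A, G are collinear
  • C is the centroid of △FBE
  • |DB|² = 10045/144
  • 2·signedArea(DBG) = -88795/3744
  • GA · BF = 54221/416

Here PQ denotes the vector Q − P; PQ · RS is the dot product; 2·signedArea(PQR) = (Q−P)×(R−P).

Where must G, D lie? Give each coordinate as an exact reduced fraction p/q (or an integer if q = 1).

1. G_x = 919/312  [E, A, G are collinear ∩ CG ⟂ EA]
2. G_y = -1163/312  [E, A, G are collinear ∩ CG ⟂ EA]
   → G = (919/312, -1163/312)
3. D_x = -15/2  [DA · BG = 1142257/3744 ∩ 2·signedArea(DBG) = -88795/3744]
4. D_y = -235/12  [DA · BG = 1142257/3744 ∩ 2·signedArea(DBG) = -88795/3744]
   → D = (-15/2, -235/12)

D = (-15/2, -235/12)
G = (919/312, -1163/312)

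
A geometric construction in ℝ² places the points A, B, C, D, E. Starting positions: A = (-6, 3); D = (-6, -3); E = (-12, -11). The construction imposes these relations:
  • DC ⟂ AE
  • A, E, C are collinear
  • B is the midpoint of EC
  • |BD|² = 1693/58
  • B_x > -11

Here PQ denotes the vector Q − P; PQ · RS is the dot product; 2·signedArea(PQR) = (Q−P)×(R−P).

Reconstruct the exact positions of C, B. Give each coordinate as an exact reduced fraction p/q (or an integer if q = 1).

1. C_x = -237/29  [A, E, C are collinear ∩ DC ⟂ AE]
2. C_y = -60/29  [A, E, C are collinear ∩ DC ⟂ AE]
   → C = (-237/29, -60/29)
3. B_x = -585/58  [B is the midpoint of EC]
4. B_y = -379/58  [B is the midpoint of EC]
   → B = (-585/58, -379/58)

B = (-585/58, -379/58)
C = (-237/29, -60/29)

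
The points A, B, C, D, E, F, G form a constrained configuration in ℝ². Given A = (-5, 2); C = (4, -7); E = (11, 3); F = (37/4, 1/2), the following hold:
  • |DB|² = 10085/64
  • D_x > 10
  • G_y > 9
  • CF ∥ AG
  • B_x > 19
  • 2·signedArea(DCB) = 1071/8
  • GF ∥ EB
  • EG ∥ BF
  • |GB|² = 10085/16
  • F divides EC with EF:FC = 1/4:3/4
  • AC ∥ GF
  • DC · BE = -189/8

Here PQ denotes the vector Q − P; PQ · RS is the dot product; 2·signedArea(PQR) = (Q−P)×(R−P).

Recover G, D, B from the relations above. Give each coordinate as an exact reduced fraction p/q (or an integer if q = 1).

1. G_x = 1/4  [AC ∥ GF ∩ CF ∥ AG]
2. G_y = 19/2  [AC ∥ GF ∩ CF ∥ AG]
   → G = (1/4, 19/2)
3. B_x = 20  [EG ∥ BF ∩ GF ∥ EB]
4. B_y = -6  [EG ∥ BF ∩ GF ∥ EB]
   → B = (20, -6)
5. D_x = 81/8  [2·signedArea(DCB) = 1071/8 ∩ DC · BE = -189/8]
6. D_y = 7/4  [2·signedArea(DCB) = 1071/8 ∩ DC · BE = -189/8]
   → D = (81/8, 7/4)

B = (20, -6)
D = (81/8, 7/4)
G = (1/4, 19/2)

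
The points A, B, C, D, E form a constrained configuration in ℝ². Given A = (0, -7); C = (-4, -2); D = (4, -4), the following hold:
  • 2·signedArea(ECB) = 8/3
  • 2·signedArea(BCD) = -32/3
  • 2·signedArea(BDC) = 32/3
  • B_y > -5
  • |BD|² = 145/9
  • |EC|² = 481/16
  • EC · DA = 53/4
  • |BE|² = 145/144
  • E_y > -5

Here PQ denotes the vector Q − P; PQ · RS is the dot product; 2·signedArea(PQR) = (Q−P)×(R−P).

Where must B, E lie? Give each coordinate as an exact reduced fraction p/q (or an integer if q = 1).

1. B_x = 0  [line 2·x + 8·y + 104/3 = 0 ∩ |BD|² = 145/9]
2. B_y = -13/3  [line 2·x + 8·y + 104/3 = 0 ∩ |BD|² = 145/9]
   → B = (0, -13/3)
3. E_x = 1  [2·signedArea(ECB) = 8/3 ∩ EC · DA = 53/4]
4. E_y = -17/4  [2·signedArea(ECB) = 8/3 ∩ EC · DA = 53/4]
   → E = (1, -17/4)

B = (0, -13/3)
E = (1, -17/4)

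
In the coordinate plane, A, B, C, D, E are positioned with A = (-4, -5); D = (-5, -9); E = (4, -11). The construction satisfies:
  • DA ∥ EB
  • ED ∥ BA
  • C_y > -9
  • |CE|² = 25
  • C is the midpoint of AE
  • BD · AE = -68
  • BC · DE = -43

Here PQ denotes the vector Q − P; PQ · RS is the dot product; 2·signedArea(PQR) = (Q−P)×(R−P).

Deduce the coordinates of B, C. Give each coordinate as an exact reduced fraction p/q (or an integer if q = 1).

B = (5, -7)
C = (0, -8)

1. B_x = 5  [ED ∥ BA ∩ DA ∥ EB]
2. B_y = -7  [ED ∥ BA ∩ DA ∥ EB]
   → B = (5, -7)
3. C_x = 0  [C is the midpoint of AE]
4. C_y = -8  [C is the midpoint of AE]
   → C = (0, -8)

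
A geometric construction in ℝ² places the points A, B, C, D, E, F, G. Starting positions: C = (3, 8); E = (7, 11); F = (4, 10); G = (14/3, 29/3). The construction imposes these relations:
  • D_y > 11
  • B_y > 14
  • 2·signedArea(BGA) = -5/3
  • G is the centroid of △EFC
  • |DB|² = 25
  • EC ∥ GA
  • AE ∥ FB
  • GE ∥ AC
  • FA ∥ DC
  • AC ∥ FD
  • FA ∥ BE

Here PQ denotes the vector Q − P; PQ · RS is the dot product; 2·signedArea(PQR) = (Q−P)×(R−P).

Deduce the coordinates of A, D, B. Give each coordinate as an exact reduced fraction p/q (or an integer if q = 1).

A = (2/3, 20/3)
B = (31/3, 43/3)
D = (19/3, 34/3)

1. A_x = 2/3  [GE ∥ AC ∩ EC ∥ GA]
2. A_y = 20/3  [GE ∥ AC ∩ EC ∥ GA]
   → A = (2/3, 20/3)
3. D_x = 19/3  [FA ∥ DC ∩ AC ∥ FD]
4. D_y = 34/3  [FA ∥ DC ∩ AC ∥ FD]
   → D = (19/3, 34/3)
5. B_x = 31/3  [FA ∥ BE ∩ AE ∥ FB]
6. B_y = 43/3  [FA ∥ BE ∩ AE ∥ FB]
   → B = (31/3, 43/3)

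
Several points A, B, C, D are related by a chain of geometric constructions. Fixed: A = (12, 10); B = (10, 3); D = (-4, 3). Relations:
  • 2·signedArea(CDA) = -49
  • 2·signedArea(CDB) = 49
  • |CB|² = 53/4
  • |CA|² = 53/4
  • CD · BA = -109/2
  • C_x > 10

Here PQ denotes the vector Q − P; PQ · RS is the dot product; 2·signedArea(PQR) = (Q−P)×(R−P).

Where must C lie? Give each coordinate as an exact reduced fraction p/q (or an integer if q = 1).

C = (11, 13/2)

1. C_x = 11  [2·signedArea(CDB) = 49 ∩ CD · BA = -109/2]
2. C_y = 13/2  [2·signedArea(CDB) = 49 ∩ CD · BA = -109/2]
   → C = (11, 13/2)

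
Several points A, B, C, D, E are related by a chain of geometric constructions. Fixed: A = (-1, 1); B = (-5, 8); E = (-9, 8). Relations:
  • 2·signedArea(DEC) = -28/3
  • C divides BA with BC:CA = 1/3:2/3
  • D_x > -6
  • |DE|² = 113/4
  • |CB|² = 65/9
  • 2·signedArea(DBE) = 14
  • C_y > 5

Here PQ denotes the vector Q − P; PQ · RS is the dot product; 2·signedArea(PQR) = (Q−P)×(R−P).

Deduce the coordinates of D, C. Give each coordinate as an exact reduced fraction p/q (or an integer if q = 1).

1. D_y = 9/2  [2·signedArea(DBE) = 14]
2. D_x = -5  [|DE|² = 113/4]
   → D = (-5, 9/2)
3. C_x = -11/3  [2·signedArea(DEC) = -28/3 ∩ C divides BA with BC:CA = 1/3:2/3]
4. C_y = 17/3  [2·signedArea(DEC) = -28/3 ∩ C divides BA with BC:CA = 1/3:2/3]
   → C = (-11/3, 17/3)

C = (-11/3, 17/3)
D = (-5, 9/2)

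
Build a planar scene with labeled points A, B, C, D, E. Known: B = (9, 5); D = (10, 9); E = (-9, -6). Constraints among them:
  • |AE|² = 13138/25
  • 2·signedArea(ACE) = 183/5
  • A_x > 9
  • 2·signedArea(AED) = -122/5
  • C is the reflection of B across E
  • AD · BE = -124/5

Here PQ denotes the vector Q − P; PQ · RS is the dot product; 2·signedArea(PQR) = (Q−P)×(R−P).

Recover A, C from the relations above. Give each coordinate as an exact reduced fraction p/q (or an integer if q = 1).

1. A_x = 48/5  [2·signedArea(AED) = -122/5 ∩ AD · BE = -124/5]
2. A_y = 37/5  [2·signedArea(AED) = -122/5 ∩ AD · BE = -124/5]
   → A = (48/5, 37/5)
3. C_x = -27  [C is the reflection of B across E]
4. C_y = -17  [C is the reflection of B across E]
   → C = (-27, -17)

A = (48/5, 37/5)
C = (-27, -17)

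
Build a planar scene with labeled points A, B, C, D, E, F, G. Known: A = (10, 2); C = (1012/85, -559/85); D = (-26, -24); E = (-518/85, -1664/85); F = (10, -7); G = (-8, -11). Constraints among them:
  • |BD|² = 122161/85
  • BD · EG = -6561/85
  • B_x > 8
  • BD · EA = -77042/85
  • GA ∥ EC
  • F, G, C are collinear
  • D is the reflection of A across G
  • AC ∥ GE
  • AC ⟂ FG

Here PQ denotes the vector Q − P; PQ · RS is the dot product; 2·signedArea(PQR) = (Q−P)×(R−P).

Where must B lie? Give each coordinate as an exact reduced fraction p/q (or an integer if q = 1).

B = (688/85, -631/85)

1. B_x = 688/85  [BD · EG = -6561/85 ∩ BD · EA = -77042/85]
2. B_y = -631/85  [BD · EG = -6561/85 ∩ BD · EA = -77042/85]
   → B = (688/85, -631/85)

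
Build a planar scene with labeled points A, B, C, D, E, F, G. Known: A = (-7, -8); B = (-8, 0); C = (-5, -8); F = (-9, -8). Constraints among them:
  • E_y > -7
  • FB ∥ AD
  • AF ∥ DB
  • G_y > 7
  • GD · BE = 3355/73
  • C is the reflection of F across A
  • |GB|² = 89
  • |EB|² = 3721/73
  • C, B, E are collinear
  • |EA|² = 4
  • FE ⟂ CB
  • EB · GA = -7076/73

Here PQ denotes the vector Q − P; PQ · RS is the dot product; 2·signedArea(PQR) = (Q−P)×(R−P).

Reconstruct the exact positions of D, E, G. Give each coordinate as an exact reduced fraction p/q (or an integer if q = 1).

1. D_x = -6  [AF ∥ DB ∩ FB ∥ AD]
2. D_y = 0  [AF ∥ DB ∩ FB ∥ AD]
   → D = (-6, 0)
3. E_x = -401/73  [C, B, E are collinear ∩ FE ⟂ CB]
4. E_y = -488/73  [C, B, E are collinear ∩ FE ⟂ CB]
   → E = (-401/73, -488/73)
5. G_x = -3  [line -183/73·x + 488/73·y + -61 = 0 ∩ |GB|² = 89]
6. G_y = 8  [line -183/73·x + 488/73·y + -61 = 0 ∩ |GB|² = 89]
   → G = (-3, 8)

D = (-6, 0)
E = (-401/73, -488/73)
G = (-3, 8)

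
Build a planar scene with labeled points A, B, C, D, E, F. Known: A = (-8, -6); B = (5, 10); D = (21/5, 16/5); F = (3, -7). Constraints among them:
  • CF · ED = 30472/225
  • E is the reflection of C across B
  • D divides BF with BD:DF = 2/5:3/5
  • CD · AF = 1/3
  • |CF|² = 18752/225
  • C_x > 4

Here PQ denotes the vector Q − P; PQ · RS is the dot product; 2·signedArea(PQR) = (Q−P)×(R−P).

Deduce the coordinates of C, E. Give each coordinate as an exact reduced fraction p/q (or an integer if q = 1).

C = (61/15, 31/15)
E = (89/15, 269/15)

1. C_x = 61/15  [line -11·x + 1·y + 128/3 = 0 ∩ |CF|² = 18752/225]
2. C_y = 31/15  [line -11·x + 1·y + 128/3 = 0 ∩ |CF|² = 18752/225]
   → C = (61/15, 31/15)
3. E_x = 89/15  [CF · ED = 30472/225 ∩ E is the reflection of C across B]
4. E_y = 269/15  [CF · ED = 30472/225 ∩ E is the reflection of C across B]
   → E = (89/15, 269/15)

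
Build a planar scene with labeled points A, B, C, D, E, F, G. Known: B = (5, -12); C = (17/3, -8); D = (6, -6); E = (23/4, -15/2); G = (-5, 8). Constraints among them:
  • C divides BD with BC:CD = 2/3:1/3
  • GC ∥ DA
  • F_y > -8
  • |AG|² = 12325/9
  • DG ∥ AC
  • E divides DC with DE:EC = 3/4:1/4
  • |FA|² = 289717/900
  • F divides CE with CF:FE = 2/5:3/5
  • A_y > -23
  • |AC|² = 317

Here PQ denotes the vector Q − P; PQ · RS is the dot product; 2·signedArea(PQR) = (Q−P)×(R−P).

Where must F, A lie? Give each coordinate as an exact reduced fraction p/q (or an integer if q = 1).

A = (50/3, -22)
F = (57/10, -39/5)

1. F_x = 57/10  [F divides CE with CF:FE = 2/5:3/5]
2. F_y = -39/5  [F divides CE with CF:FE = 2/5:3/5]
   → F = (57/10, -39/5)
3. A_x = 50/3  [DG ∥ AC ∩ GC ∥ DA]
4. A_y = -22  [DG ∥ AC ∩ GC ∥ DA]
   → A = (50/3, -22)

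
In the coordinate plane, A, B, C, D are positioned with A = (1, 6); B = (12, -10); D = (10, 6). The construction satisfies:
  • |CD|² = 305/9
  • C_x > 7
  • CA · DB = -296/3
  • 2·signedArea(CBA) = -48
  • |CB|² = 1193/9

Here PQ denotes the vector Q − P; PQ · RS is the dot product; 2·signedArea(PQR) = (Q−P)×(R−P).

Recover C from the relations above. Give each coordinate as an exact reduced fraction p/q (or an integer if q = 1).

C = (23/3, 2/3)

1. C_x = 23/3  [2·signedArea(CBA) = -48 ∩ CA · DB = -296/3]
2. C_y = 2/3  [2·signedArea(CBA) = -48 ∩ CA · DB = -296/3]
   → C = (23/3, 2/3)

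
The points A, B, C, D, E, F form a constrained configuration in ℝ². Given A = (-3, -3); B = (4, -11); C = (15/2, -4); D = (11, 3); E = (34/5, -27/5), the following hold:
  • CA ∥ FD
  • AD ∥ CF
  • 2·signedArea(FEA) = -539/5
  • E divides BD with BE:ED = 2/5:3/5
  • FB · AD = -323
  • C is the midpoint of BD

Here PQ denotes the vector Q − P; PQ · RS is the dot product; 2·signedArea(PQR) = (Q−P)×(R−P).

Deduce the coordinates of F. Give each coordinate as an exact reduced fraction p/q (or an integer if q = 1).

1. F_x = 43/2  [CA ∥ FD ∩ AD ∥ CF]
2. F_y = 2  [CA ∥ FD ∩ AD ∥ CF]
   → F = (43/2, 2)

F = (43/2, 2)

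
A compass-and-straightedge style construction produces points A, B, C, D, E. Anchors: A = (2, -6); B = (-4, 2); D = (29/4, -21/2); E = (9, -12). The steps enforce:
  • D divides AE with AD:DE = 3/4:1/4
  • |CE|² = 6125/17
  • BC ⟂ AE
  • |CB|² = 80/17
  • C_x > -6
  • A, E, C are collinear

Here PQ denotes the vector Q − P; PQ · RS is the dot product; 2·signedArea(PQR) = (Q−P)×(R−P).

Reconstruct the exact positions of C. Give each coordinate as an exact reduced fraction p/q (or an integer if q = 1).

C = (-92/17, 6/17)

1. C_x = -92/17  [A, E, C are collinear ∩ BC ⟂ AE]
2. C_y = 6/17  [A, E, C are collinear ∩ BC ⟂ AE]
   → C = (-92/17, 6/17)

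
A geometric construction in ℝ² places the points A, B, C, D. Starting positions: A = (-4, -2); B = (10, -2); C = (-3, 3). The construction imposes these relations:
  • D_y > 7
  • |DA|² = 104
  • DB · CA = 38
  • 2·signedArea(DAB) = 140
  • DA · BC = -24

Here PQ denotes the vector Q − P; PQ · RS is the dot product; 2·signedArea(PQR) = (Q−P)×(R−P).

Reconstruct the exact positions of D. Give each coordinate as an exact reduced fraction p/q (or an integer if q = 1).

1. D_x = -2  [DA · BC = -24 ∩ DB · CA = 38]
2. D_y = 8  [DA · BC = -24 ∩ DB · CA = 38]
   → D = (-2, 8)

D = (-2, 8)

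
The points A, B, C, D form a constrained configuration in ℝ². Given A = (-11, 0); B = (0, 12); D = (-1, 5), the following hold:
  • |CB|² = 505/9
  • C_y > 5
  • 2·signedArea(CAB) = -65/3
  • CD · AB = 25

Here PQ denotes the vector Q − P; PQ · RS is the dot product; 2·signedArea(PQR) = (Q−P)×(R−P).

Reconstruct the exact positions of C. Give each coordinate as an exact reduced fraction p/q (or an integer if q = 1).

C = (-4, 17/3)

1. C_x = -4  [2·signedArea(CAB) = -65/3 ∩ CD · AB = 25]
2. C_y = 17/3  [2·signedArea(CAB) = -65/3 ∩ CD · AB = 25]
   → C = (-4, 17/3)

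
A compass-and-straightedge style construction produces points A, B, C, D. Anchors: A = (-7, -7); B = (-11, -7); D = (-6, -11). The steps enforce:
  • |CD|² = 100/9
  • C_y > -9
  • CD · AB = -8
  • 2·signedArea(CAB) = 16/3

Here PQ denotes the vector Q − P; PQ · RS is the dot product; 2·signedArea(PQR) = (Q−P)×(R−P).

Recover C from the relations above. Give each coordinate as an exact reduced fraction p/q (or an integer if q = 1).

C = (-8, -25/3)

1. C_x = -8  [2·signedArea(CAB) = 16/3 ∩ CD · AB = -8]
2. C_y = -25/3  [2·signedArea(CAB) = 16/3 ∩ CD · AB = -8]
   → C = (-8, -25/3)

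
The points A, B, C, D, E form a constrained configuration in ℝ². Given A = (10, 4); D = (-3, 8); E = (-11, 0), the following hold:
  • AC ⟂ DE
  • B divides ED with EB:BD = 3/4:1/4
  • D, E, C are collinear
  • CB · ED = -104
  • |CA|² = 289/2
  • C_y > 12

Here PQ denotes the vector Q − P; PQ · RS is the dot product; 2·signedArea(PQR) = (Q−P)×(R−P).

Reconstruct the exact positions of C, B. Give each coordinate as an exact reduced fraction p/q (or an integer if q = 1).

B = (-5, 6)
C = (3/2, 25/2)

1. C_x = 3/2  [D, E, C are collinear ∩ AC ⟂ DE]
2. C_y = 25/2  [D, E, C are collinear ∩ AC ⟂ DE]
   → C = (3/2, 25/2)
3. B_x = -5  [B divides ED with EB:BD = 3/4:1/4]
4. B_y = 6  [B divides ED with EB:BD = 3/4:1/4]
   → B = (-5, 6)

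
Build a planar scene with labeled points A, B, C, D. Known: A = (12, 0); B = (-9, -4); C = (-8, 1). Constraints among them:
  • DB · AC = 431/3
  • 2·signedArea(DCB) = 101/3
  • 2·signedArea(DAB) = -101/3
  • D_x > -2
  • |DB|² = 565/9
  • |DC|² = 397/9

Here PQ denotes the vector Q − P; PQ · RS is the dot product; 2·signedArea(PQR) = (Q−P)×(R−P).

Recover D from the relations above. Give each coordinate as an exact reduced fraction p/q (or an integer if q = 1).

D = (-5/3, -1)

1. D_x = -5/3  [2·signedArea(DCB) = 101/3 ∩ 2·signedArea(DAB) = -101/3]
2. D_y = -1  [2·signedArea(DCB) = 101/3 ∩ 2·signedArea(DAB) = -101/3]
   → D = (-5/3, -1)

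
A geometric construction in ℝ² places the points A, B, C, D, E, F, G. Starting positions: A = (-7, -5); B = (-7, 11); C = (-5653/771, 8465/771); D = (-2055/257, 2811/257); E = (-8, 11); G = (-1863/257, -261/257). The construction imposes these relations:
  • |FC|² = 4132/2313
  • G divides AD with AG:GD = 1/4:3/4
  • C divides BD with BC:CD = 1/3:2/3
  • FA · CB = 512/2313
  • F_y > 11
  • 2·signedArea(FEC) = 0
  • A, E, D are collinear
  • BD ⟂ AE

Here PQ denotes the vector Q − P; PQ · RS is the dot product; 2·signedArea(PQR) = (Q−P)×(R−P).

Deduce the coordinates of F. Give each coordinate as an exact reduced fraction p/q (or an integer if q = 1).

1. F_x = -6683/771  [2·signedArea(FEC) = 0 ∩ FA · CB = 512/2313]
2. F_y = 8497/771  [2·signedArea(FEC) = 0 ∩ FA · CB = 512/2313]
   → F = (-6683/771, 8497/771)

F = (-6683/771, 8497/771)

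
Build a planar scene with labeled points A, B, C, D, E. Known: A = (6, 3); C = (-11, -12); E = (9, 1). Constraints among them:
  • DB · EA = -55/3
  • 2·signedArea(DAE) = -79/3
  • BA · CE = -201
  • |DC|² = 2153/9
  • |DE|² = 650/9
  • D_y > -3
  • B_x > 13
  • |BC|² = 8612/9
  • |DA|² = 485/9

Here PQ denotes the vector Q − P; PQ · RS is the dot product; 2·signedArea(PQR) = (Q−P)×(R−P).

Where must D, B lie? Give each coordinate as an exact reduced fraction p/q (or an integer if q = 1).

1. D_x = 4/3  [line 2·x + 3·y + 16/3 = 0 ∩ |DA|² = 485/9]
2. D_y = -8/3  [line 2·x + 3·y + 16/3 = 0 ∩ |DA|² = 485/9]
   → D = (4/3, -8/3)
3. B_x = 41/3  [DB · EA = -55/3 ∩ BA · CE = -201]
4. B_y = 20/3  [DB · EA = -55/3 ∩ BA · CE = -201]
   → B = (41/3, 20/3)

B = (41/3, 20/3)
D = (4/3, -8/3)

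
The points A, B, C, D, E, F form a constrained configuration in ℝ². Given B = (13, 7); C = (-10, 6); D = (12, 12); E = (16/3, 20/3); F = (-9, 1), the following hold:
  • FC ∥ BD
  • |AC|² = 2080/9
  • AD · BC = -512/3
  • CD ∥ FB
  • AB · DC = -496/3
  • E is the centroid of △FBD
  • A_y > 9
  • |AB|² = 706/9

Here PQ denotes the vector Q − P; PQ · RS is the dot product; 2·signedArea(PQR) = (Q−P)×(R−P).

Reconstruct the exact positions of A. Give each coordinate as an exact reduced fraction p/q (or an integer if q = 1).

A = (14/3, 10)

1. A_x = 14/3  [AD · BC = -512/3 ∩ AB · DC = -496/3]
2. A_y = 10  [AD · BC = -512/3 ∩ AB · DC = -496/3]
   → A = (14/3, 10)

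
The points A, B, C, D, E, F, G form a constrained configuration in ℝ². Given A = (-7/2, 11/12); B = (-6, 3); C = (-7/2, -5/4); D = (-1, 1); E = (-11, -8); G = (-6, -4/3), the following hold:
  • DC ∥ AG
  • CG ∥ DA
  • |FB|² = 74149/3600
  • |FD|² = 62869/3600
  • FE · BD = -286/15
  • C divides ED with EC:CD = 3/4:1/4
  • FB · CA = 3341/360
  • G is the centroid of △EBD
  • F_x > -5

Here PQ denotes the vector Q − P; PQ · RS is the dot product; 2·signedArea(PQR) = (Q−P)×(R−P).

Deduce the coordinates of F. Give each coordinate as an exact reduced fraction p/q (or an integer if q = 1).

F = (-9/2, -77/60)

1. F_x = -9/2  [FE · BD = -286/15 ∩ FB · CA = 3341/360]
2. F_y = -77/60  [FE · BD = -286/15 ∩ FB · CA = 3341/360]
   → F = (-9/2, -77/60)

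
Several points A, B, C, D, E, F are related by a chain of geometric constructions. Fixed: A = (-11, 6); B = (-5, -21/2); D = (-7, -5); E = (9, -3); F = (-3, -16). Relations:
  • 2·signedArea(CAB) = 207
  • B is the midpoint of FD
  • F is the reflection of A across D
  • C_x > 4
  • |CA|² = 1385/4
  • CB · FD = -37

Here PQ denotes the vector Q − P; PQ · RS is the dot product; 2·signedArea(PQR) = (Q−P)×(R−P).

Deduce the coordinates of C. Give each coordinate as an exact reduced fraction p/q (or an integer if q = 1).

1. C_x = 5  [CB · FD = -37 ∩ 2·signedArea(CAB) = 207]
2. C_y = -7/2  [CB · FD = -37 ∩ 2·signedArea(CAB) = 207]
   → C = (5, -7/2)

C = (5, -7/2)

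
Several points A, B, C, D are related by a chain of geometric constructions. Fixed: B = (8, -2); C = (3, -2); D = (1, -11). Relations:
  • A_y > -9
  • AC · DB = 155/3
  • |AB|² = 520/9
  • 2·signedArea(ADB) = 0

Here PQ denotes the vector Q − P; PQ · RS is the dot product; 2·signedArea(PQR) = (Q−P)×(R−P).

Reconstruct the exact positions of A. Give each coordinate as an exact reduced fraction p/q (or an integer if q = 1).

A = (10/3, -8)

1. A_x = 10/3  [2·signedArea(ADB) = 0 ∩ AC · DB = 155/3]
2. A_y = -8  [2·signedArea(ADB) = 0 ∩ AC · DB = 155/3]
   → A = (10/3, -8)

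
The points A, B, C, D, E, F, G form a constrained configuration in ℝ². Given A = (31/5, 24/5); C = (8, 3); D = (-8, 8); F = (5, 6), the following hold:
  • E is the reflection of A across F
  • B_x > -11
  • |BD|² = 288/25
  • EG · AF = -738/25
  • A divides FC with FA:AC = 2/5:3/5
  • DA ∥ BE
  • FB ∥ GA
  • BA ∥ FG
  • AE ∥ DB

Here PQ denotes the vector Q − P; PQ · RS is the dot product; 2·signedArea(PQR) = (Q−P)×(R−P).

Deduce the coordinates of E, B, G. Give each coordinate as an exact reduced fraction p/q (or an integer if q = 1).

1. E_x = 19/5  [E is the reflection of A across F]
2. E_y = 36/5  [E is the reflection of A across F]
   → E = (19/5, 36/5)
3. B_x = -52/5  [DA ∥ BE ∩ AE ∥ DB]
4. B_y = 52/5  [DA ∥ BE ∩ AE ∥ DB]
   → B = (-52/5, 52/5)
5. G_x = 108/5  [FB ∥ GA ∩ BA ∥ FG]
6. G_y = 2/5  [FB ∥ GA ∩ BA ∥ FG]
   → G = (108/5, 2/5)

B = (-52/5, 52/5)
E = (19/5, 36/5)
G = (108/5, 2/5)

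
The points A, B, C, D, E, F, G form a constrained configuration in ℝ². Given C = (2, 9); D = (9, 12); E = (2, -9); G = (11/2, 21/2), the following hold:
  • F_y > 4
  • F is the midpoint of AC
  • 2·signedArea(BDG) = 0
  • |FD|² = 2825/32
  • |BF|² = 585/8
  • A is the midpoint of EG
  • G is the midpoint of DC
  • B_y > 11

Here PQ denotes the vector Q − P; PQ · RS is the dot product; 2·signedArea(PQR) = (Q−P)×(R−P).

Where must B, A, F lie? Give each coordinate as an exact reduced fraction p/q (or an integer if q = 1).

1. A_x = 15/4  [A is the midpoint of EG]
2. A_y = 3/4  [A is the midpoint of EG]
   → A = (15/4, 3/4)
3. F_x = 23/8  [F is the midpoint of AC]
4. F_y = 39/8  [F is the midpoint of AC]
   → F = (23/8, 39/8)
5. B_x = 65/8  [line 3/2·x + -7/2·y + 57/2 = 0 ∩ |BF|² = 585/8]
6. B_y = 93/8  [line 3/2·x + -7/2·y + 57/2 = 0 ∩ |BF|² = 585/8]
   → B = (65/8, 93/8)

A = (15/4, 3/4)
B = (65/8, 93/8)
F = (23/8, 39/8)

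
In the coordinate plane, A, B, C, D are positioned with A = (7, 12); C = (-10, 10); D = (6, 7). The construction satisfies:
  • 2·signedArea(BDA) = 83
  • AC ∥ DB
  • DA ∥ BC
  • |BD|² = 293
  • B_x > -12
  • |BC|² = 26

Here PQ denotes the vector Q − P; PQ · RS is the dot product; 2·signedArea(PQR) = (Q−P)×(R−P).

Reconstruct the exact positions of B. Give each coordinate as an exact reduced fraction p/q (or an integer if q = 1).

1. B_x = -11  [DA ∥ BC ∩ AC ∥ DB]
2. B_y = 5  [DA ∥ BC ∩ AC ∥ DB]
   → B = (-11, 5)

B = (-11, 5)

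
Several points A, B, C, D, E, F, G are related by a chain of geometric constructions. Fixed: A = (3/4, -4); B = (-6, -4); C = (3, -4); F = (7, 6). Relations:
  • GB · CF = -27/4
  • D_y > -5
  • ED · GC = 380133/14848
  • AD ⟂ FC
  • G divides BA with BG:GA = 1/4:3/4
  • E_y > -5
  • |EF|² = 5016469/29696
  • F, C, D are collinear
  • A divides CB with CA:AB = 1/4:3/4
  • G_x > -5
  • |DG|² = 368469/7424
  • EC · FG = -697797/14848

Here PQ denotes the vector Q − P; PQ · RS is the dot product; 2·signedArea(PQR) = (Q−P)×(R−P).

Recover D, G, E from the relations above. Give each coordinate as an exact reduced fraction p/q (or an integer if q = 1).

1. D_x = 78/29  [F, C, D are collinear ∩ AD ⟂ FC]
2. D_y = -277/58  [F, C, D are collinear ∩ AD ⟂ FC]
   → D = (78/29, -277/58)
3. G_x = -69/16  [G divides BA with BG:GA = 1/4:3/4]
4. G_y = -4  [G divides BA with BG:GA = 1/4:3/4]
   → G = (-69/16, -4)
5. E_x = -753/928  [EC · FG = -697797/14848 ∩ ED · GC = 380133/14848]
6. E_y = -509/116  [EC · FG = -697797/14848 ∩ ED · GC = 380133/14848]
   → E = (-753/928, -509/116)

D = (78/29, -277/58)
E = (-753/928, -509/116)
G = (-69/16, -4)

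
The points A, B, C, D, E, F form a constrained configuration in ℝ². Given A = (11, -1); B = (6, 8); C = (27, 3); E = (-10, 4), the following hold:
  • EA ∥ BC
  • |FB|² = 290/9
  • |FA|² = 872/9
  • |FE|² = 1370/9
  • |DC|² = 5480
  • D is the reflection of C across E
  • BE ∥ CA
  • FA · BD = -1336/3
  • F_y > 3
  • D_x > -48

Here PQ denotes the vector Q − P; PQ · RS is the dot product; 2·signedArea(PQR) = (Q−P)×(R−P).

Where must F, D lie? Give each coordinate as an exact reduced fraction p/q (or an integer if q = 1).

D = (-47, 5)
F = (7/3, 11/3)

1. D_x = -47  [D is the reflection of C across E]
2. D_y = 5  [D is the reflection of C across E]
   → D = (-47, 5)
3. F_x = 7/3  [line 53·x + 3·y + -404/3 = 0 ∩ |FA|² = 872/9]
4. F_y = 11/3  [line 53·x + 3·y + -404/3 = 0 ∩ |FA|² = 872/9]
   → F = (7/3, 11/3)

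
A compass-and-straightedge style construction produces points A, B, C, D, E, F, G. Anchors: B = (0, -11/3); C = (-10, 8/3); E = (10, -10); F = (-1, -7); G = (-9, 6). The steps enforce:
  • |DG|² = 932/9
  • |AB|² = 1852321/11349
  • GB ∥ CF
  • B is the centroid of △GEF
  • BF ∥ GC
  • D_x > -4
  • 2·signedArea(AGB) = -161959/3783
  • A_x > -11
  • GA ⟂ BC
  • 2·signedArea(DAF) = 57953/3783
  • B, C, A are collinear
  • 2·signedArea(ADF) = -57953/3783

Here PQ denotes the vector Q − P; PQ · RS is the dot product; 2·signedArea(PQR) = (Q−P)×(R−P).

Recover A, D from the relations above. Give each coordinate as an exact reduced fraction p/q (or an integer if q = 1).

1. A_x = -13610/1261  [B, C, A are collinear ∩ GA ⟂ BC]
2. A_y = 3996/1261  [B, C, A are collinear ∩ GA ⟂ BC]
   → A = (-13610/1261, 3996/1261)
3. D_x = -11/3  [line 12823/1261·x + 12349/1261·y + 239845/3783 = 0 ∩ |DG|² = 932/9]
4. D_y = -8/3  [line 12823/1261·x + 12349/1261·y + 239845/3783 = 0 ∩ |DG|² = 932/9]
   → D = (-11/3, -8/3)

A = (-13610/1261, 3996/1261)
D = (-11/3, -8/3)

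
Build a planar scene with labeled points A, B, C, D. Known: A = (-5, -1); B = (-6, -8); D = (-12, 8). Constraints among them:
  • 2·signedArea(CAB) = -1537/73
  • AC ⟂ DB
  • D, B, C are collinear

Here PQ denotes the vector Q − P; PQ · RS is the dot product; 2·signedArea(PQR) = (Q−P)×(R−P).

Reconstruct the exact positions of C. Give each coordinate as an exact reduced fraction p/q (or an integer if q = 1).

C = (-597/73, -160/73)

1. C_x = -597/73  [D, B, C are collinear ∩ AC ⟂ DB]
2. C_y = -160/73  [D, B, C are collinear ∩ AC ⟂ DB]
   → C = (-597/73, -160/73)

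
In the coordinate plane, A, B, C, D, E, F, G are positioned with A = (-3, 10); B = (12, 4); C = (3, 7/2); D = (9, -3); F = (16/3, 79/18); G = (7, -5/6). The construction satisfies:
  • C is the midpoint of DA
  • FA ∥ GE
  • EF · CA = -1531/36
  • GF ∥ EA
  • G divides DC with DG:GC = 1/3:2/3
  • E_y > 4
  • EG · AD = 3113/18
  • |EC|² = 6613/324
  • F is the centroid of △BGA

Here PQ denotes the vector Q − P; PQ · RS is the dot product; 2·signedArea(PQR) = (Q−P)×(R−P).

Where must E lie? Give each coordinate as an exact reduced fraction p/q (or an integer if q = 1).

1. E_x = -4/3  [GF ∥ EA ∩ FA ∥ GE]
2. E_y = 43/9  [GF ∥ EA ∩ FA ∥ GE]
   → E = (-4/3, 43/9)

E = (-4/3, 43/9)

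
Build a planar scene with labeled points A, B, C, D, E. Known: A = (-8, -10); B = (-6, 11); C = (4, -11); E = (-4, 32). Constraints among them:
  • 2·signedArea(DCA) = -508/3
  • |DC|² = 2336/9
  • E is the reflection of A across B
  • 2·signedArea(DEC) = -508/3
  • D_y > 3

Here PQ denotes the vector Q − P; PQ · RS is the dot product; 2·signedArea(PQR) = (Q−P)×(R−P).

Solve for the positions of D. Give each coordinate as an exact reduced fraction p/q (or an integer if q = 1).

1. D_x = -8/3  [2·signedArea(DCA) = -508/3 ∩ 2·signedArea(DEC) = -508/3]
2. D_y = 11/3  [2·signedArea(DCA) = -508/3 ∩ 2·signedArea(DEC) = -508/3]
   → D = (-8/3, 11/3)

D = (-8/3, 11/3)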